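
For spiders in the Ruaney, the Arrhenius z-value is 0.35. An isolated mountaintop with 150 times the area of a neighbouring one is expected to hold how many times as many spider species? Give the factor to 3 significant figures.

5.78

S₂/S₁ = (A₂/A₁)^z = 150^0.35
ln(S₂/S₁) = 0.35 × ln 150 = 0.35 × 5.0106 = 1.7537
S₂/S₁ = e^1.7537 ≈ 5.776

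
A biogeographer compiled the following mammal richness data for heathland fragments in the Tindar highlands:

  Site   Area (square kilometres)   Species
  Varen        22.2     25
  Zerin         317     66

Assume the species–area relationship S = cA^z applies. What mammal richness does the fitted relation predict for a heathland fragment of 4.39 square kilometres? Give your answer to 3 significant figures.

13.8

z = ln(66/25) / ln(317/22.2) = 0.9708 / 2.6588 = 0.3651
c = 25 / 22.2^0.3651 = 25 / 3.102 = 8.061
S₃ = 8.061 × 4.39^0.3651 = 8.061 × 1.716 ≈ 13.83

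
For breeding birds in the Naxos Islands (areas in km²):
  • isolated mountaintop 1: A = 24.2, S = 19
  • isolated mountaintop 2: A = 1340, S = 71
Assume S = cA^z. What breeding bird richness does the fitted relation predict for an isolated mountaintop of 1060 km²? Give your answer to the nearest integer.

66

z = ln(71/19) / ln(1340/24.2) = 1.3182 / 4.0141 = 0.3284
c = 19 / 24.2^0.3284 = 19 / 2.847 = 6.673
S₃ = 6.673 × 1060^0.3284 = 6.673 × 9.852 ≈ 65.74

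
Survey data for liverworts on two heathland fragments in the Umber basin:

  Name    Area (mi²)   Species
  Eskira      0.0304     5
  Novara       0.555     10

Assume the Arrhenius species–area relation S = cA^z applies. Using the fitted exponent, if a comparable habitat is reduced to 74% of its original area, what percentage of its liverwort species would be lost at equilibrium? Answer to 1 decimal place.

6.9%

z = ln(10/5) / ln(0.555/0.0304) = 0.6931 / 2.9045 = 0.2386
S_new/S_old = (A_new/A_old)^z = 0.74^0.2386 = exp(0.2386 × -0.3011) = 0.9307
Fraction lost = 1 − 0.9307 = 0.06934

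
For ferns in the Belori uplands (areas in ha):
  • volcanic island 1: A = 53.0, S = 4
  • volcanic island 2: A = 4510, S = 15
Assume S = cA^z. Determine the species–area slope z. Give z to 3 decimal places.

0.297

Taking logs: ln S = ln c + z ln A, so z = (ln S₂ − ln S₁)/(ln A₂ − ln A₁).
z = ln(15/4) / ln(4510/53) = ln(3.75) / ln(85.09) = 1.3218 / 4.4438 = 0.2974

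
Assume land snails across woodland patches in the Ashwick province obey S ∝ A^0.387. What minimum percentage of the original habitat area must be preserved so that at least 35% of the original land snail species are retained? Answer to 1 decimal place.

Need (A_new/A_old)^0.387 = 0.35, so A_new/A_old = 0.35^(1/0.387) = 0.35^2.584
ln(A_new/A_old) = ln 0.35 / 0.387 = -1.0498 / 0.387 = -2.7127
A_new/A_old = e^-2.7127 ≈ 0.06636

6.6%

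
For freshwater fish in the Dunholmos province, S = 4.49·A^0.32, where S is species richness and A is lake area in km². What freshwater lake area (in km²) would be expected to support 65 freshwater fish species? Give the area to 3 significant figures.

65 = 4.49 × A^0.32  ⇒  A^0.32 = 65/4.49 = 14.48
ln A = ln(14.48) / 0.32 = 2.6725 / 0.32 = 8.3517
A = e^8.3517 ≈ 4237 km²

4240 km²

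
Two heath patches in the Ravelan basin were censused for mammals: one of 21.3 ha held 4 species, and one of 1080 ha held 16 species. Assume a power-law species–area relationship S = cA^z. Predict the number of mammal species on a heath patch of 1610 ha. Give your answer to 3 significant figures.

18.4

z = ln(16/4) / ln(1080/21.3) = 1.3863 / 3.9260 = 0.3531
c = 4 / 21.3^0.3531 = 4 / 2.945 = 1.358
S₃ = 1.358 × 1610^0.3531 = 1.358 × 13.56 ≈ 18.42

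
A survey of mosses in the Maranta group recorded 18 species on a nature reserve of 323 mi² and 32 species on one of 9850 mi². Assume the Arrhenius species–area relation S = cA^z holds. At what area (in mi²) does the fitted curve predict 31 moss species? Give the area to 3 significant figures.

z = ln(32/18) / ln(9850/323) = 0.5754 / 3.4176 = 0.1684
c = 18 / 323^0.1684 = 18 / 2.645 = 6.805
A = (31/6.805)^(1/0.1684) ⇒ ln A = ln(4.555)/0.1684 = 9.0066
A = e^9.0066 ≈ 8157 mi²

8160 mi²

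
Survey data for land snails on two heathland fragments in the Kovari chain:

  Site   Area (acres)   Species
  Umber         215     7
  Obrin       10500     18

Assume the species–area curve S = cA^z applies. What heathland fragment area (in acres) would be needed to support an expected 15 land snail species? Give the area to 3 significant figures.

4960 acres

z = ln(18/7) / ln(10500/215) = 0.9445 / 3.8885 = 0.2429
c = 7 / 215^0.2429 = 7 / 3.686 = 1.899
A = (15/1.899)^(1/0.2429) ⇒ ln A = ln(7.898)/0.2429 = 8.5085
A = e^8.5085 ≈ 4957 acres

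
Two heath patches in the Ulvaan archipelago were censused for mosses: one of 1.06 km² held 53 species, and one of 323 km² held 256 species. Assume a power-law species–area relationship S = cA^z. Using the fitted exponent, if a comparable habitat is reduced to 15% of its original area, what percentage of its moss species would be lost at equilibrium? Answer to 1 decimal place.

z = ln(256/53) / ln(323/1.06) = 1.5749 / 5.7194 = 0.2754
S_new/S_old = (A_new/A_old)^z = 0.15^0.2754 = exp(0.2754 × -1.8971) = 0.5931
Fraction lost = 1 − 0.5931 = 0.4069

40.7%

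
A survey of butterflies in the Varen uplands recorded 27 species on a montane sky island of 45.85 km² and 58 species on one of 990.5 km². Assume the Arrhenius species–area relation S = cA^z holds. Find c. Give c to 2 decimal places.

10.42

z = ln(S₂/S₁) / ln(A₂/A₁) = ln(58/27) / ln(990.5/45.85) = 0.7646 / 3.0728 = 0.2488
c = S₁ / A₁^z = 27 / 45.85^0.2488 = 27 / 2.591 = 10.42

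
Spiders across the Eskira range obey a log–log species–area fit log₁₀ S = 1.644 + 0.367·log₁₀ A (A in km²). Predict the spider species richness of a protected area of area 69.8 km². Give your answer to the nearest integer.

S = 44.06 × 69.8^0.367 = 44.06 × 4.75 ≈ 209.3

209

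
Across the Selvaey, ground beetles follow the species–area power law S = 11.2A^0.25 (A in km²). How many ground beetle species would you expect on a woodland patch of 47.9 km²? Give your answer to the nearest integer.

S = 11.2 × 47.9^0.25
ln S = ln 11.2 + 0.25 × ln 47.9 = 2.4159 + 0.25 × 3.8691 = 3.3832
S = e^3.3832 ≈ 29.46

29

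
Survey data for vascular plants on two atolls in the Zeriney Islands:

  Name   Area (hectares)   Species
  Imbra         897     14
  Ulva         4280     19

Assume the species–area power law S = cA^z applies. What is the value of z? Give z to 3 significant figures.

0.195

Taking logs: ln S = ln c + z ln A, so z = (ln S₂ − ln S₁)/(ln A₂ − ln A₁).
z = ln(19/14) / ln(4280/897) = ln(1.357) / ln(4.771) = 0.3054 / 1.5627 = 0.1954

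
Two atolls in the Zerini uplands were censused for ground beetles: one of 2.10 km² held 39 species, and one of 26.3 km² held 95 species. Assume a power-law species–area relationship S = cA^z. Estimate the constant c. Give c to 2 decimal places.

30.03

z = ln(S₂/S₁) / ln(A₂/A₁) = ln(95/39) / ln(26.3/2.1) = 0.8903 / 2.5276 = 0.3522
c = S₁ / A₁^z = 39 / 2.1^0.3522 = 39 / 1.299 = 30.03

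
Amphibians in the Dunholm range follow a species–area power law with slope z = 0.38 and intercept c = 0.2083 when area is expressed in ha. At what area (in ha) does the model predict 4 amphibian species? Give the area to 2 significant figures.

2400 ha

4 = 0.2083 × A^0.38  ⇒  A^0.38 = 4/0.2083 = 19.2
ln A = ln(19.2) / 0.38 = 2.9551 / 0.38 = 7.7765
A = e^7.7765 ≈ 2384 ha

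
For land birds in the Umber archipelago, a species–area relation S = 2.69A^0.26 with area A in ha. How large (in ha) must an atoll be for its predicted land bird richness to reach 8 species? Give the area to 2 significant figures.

66 ha

8 = 2.69 × A^0.26  ⇒  A^0.26 = 8/2.69 = 2.974
ln A = ln(2.974) / 0.26 = 1.0899 / 0.26 = 4.1919
A = e^4.1919 ≈ 66.15 ha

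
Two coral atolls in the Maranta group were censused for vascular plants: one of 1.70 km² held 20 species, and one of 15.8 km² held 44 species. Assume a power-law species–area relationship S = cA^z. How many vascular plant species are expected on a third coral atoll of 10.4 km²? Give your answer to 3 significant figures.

z = ln(44/20) / ln(15.8/1.7) = 0.7885 / 2.2294 = 0.3537
c = 20 / 1.7^0.3537 = 20 / 1.206 = 16.58
S₃ = 16.58 × 10.4^0.3537 = 16.58 × 2.289 ≈ 37.95

38.0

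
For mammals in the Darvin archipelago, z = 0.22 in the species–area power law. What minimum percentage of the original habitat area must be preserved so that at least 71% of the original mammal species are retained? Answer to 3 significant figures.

21.1%

Need (A_new/A_old)^0.22 = 0.71, so A_new/A_old = 0.71^(1/0.22) = 0.71^4.545
ln(A_new/A_old) = ln 0.71 / 0.22 = -0.3425 / 0.22 = -1.5568
A_new/A_old = e^-1.5568 ≈ 0.2108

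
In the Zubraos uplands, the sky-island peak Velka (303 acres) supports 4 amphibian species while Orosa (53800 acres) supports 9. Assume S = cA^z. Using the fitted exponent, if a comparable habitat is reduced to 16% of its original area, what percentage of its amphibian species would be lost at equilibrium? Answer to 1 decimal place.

24.9%

z = ln(9/4) / ln(53800/303) = 0.8109 / 5.1793 = 0.1566
S_new/S_old = (A_new/A_old)^z = 0.16^0.1566 = exp(0.1566 × -1.8326) = 0.7506
Fraction lost = 1 − 0.7506 = 0.2494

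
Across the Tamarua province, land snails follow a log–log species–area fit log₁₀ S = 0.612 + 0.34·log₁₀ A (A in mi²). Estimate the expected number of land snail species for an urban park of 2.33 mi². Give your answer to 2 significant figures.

S = 4.093 × 2.33^0.34
ln S = ln 4.093 + 0.34 × ln 2.33 = 1.4092 + 0.34 × 0.8459 = 1.6968
S = e^1.6968 ≈ 5.456

5.5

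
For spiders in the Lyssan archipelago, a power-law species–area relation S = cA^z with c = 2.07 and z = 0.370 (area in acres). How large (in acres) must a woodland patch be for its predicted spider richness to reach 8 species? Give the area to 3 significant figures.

8 = 2.07 × A^0.37  ⇒  A^0.37 = 8/2.07 = 3.865
ln A = ln(3.865) / 0.37 = 1.3519 / 0.37 = 3.6538
A = e^3.6538 ≈ 38.62 acres

38.6 acres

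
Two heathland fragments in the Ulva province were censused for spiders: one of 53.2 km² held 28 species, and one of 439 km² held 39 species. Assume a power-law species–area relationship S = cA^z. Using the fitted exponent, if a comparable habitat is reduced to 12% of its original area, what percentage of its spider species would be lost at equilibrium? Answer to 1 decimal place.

z = ln(39/28) / ln(439/53.2) = 0.3314 / 2.1104 = 0.1570
S_new/S_old = (A_new/A_old)^z = 0.12^0.1570 = exp(0.1570 × -2.1203) = 0.7168
Fraction lost = 1 − 0.7168 = 0.2832

28.3%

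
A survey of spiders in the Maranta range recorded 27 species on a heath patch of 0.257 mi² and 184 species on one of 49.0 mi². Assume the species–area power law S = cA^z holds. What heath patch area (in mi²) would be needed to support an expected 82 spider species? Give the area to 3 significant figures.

5.37 mi²

z = ln(184/27) / ln(49/0.257) = 1.9191 / 5.2505 = 0.3655
c = 27 / 0.257^0.3655 = 27 / 0.6086 = 44.36
A = (82/44.36)^(1/0.3655) ⇒ ln A = ln(1.848)/0.3655 = 1.6806
A = e^1.6806 ≈ 5.369 mi²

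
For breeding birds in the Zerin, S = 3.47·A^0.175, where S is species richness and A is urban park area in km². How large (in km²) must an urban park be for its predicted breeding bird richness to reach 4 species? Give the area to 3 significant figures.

2.25 km²

4 = 3.47 × A^0.175  ⇒  A^0.175 = 4/3.47 = 1.153
ln A = ln(1.153) / 0.175 = 0.1421 / 0.175 = 0.8122
A = e^0.8122 ≈ 2.253 km²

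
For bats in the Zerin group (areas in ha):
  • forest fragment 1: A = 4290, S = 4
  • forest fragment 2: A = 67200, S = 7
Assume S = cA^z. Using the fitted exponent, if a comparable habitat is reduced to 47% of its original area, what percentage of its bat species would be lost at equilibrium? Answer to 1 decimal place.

z = ln(7/4) / ln(67200/4290) = 0.5596 / 2.7514 = 0.2034
S_new/S_old = (A_new/A_old)^z = 0.47^0.2034 = exp(0.2034 × -0.7550) = 0.8576
Fraction lost = 1 − 0.8576 = 0.1424

14.2%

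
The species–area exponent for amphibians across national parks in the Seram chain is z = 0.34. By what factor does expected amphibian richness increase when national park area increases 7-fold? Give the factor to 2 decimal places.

1.94

S₂/S₁ = (A₂/A₁)^z = 7^0.34
ln(S₂/S₁) = 0.34 × ln 7 = 0.34 × 1.9459 = 0.6616
S₂/S₁ = e^0.6616 ≈ 1.938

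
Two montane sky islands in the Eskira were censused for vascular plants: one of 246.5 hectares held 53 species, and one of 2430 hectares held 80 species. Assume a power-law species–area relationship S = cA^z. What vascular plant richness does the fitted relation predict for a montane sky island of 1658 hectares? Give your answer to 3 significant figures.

74.7

z = ln(80/53) / ln(2430/246.5) = 0.4117 / 2.2883 = 0.1799
c = 53 / 246.5^0.1799 = 53 / 2.694 = 19.67
S₃ = 19.67 × 1658^0.1799 = 19.67 × 3.796 ≈ 74.68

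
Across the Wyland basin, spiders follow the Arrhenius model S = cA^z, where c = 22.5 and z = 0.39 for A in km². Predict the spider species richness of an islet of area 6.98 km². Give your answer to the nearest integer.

48 species

S = 22.5 × 6.98^0.39
ln S = ln 22.5 + 0.39 × ln 6.98 = 3.1135 + 0.39 × 1.9430 = 3.8713
S = e^3.8713 ≈ 48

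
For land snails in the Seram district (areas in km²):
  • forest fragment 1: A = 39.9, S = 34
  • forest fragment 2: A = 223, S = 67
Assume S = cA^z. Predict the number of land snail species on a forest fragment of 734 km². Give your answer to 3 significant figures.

107

z = ln(67/34) / ln(223/39.9) = 0.6783 / 1.7208 = 0.3942
c = 34 / 39.9^0.3942 = 34 / 4.277 = 7.95
S₃ = 7.95 × 734^0.3942 = 7.95 × 13.48 ≈ 107.2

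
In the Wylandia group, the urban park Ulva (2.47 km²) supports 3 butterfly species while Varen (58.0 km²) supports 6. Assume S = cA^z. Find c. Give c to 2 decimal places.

2.46

z = ln(S₂/S₁) / ln(A₂/A₁) = ln(6/3) / ln(58/2.47) = 0.6931 / 3.1562 = 0.2196
c = S₁ / A₁^z = 3 / 2.47^0.2196 = 3 / 1.22 = 2.46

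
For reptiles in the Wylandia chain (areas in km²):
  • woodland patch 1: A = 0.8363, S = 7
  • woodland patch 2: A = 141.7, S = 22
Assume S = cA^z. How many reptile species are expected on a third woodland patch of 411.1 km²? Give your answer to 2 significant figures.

z = ln(22/7) / ln(141.7/0.8363) = 1.1451 / 5.1325 = 0.2231
c = 7 / 0.8363^0.2231 = 7 / 0.9609 = 7.285
S₃ = 7.285 × 411.1^0.2231 = 7.285 × 3.83 ≈ 27.9

28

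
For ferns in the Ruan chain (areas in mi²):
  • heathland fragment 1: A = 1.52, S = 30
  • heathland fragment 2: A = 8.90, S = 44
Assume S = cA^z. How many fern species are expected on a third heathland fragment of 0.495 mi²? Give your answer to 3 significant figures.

z = ln(44/30) / ln(8.9/1.52) = 0.3830 / 1.7673 = 0.2167
c = 30 / 1.52^0.2167 = 30 / 1.095 = 27.4
S₃ = 27.4 × 0.495^0.2167 = 27.4 × 0.8587 ≈ 23.53

23.5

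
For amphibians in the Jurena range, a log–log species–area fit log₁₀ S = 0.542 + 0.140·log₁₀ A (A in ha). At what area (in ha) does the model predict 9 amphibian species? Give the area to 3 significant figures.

9 = 3.483 × A^0.14  ⇒  A^0.14 = 9/3.483 = 2.584
ln A = ln(2.584) / 0.14 = 0.9492 / 0.14 = 6.7802
A = e^6.7802 ≈ 880.2 ha

880 ha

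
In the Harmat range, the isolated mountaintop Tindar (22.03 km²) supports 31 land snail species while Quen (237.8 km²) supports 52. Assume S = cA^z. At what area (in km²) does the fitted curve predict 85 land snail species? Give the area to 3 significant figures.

2280 km²

z = ln(52/31) / ln(237.8/22.03) = 0.5173 / 2.3790 = 0.2174
c = 31 / 22.03^0.2174 = 31 / 1.959 = 15.83
A = (85/15.83)^(1/0.2174) ⇒ ln A = ln(5.371)/0.2174 = 7.7316
A = e^7.7316 ≈ 2279 km²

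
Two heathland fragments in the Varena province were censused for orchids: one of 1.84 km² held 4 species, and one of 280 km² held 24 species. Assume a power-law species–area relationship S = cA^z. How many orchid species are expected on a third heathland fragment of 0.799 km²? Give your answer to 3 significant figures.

z = ln(24/4) / ln(280/1.84) = 1.7918 / 5.0250 = 0.3566
c = 4 / 1.84^0.3566 = 4 / 1.243 = 3.218
S₃ = 3.218 × 0.799^0.3566 = 3.218 × 0.9231 ≈ 2.971

2.97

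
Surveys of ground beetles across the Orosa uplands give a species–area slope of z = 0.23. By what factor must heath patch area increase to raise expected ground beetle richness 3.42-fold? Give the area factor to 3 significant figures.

210

(A₂/A₁)^0.23 = 3.42, so A₂/A₁ = 3.42^(1/0.23) = 3.42^4.348
ln(A₂/A₁) = ln 3.42 / 0.23 = 1.2296 / 0.23 = 5.3463
A₂/A₁ = e^5.3463 ≈ 209.8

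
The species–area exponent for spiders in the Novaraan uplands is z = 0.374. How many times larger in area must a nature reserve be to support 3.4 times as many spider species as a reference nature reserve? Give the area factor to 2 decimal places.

26.37

(A₂/A₁)^0.374 = 3.4, so A₂/A₁ = 3.4^(1/0.374) = 3.4^2.674
ln(A₂/A₁) = ln 3.4 / 0.374 = 1.2238 / 0.374 = 3.2721
A₂/A₁ = e^3.2721 ≈ 26.37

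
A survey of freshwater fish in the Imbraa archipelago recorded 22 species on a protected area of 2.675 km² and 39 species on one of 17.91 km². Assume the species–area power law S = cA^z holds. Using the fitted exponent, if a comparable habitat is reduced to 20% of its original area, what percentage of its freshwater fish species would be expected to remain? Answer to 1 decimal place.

61.6%

z = ln(39/22) / ln(17.91/2.675) = 0.5725 / 1.9014 = 0.3011
S_new/S_old = (A_new/A_old)^z = 0.2^0.3011 = exp(0.3011 × -1.6094) = 0.6159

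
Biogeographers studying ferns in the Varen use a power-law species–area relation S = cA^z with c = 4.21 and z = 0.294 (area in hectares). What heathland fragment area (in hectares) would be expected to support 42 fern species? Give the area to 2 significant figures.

2500 hectares

42 = 4.21 × A^0.294  ⇒  A^0.294 = 42/4.21 = 9.976
ln A = ln(9.976) / 0.294 = 2.3002 / 0.294 = 7.8238
A = e^7.8238 ≈ 2499 hectares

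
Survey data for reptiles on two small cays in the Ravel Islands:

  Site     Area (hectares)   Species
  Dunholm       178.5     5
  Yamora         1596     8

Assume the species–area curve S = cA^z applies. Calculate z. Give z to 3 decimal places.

0.215

Taking logs: ln S = ln c + z ln A, so z = (ln S₂ − ln S₁)/(ln A₂ − ln A₁).
z = ln(8/5) / ln(1596/178.5) = ln(1.6) / ln(8.941) = 0.4700 / 2.1907 = 0.2145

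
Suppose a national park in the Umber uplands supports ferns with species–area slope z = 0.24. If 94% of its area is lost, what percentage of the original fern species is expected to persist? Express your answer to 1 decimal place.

S_new/S_old = (A_new/A_old)^z = 0.06^0.24
= exp(0.24 × ln 0.06) = exp(0.24 × -2.8134) = exp(-0.6752) ≈ 0.509

50.9%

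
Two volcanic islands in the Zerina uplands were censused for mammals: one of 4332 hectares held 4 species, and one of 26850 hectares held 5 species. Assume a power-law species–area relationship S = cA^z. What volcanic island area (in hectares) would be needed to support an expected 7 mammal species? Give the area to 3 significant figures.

420000 hectares

z = ln(5/4) / ln(26850/4332) = 0.2231 / 1.8242 = 0.1223
c = 4 / 4332^0.1223 = 4 / 2.785 = 1.436
A = (7/1.436)^(1/0.1223) ⇒ ln A = ln(4.874)/0.1223 = 12.9487
A = e^12.9487 ≈ 420306 hectares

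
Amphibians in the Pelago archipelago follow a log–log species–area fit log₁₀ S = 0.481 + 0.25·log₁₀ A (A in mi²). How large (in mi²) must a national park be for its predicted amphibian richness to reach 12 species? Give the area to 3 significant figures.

247 mi²

12 = 3.027 × A^0.25  ⇒  A^0.25 = 12/3.027 = 3.964
ln A = ln(3.964) / 0.25 = 1.3774 / 0.25 = 5.5095
A = e^5.5095 ≈ 247 mi²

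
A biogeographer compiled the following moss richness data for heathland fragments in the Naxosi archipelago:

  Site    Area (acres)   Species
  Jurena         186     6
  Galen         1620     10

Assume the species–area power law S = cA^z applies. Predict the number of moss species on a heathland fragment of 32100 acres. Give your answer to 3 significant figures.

z = ln(10/6) / ln(1620/186) = 0.5108 / 2.1644 = 0.2360
c = 6 / 186^0.2360 = 6 / 3.433 = 1.748
S₃ = 1.748 × 32100^0.2360 = 1.748 × 11.58 ≈ 20.23

20.2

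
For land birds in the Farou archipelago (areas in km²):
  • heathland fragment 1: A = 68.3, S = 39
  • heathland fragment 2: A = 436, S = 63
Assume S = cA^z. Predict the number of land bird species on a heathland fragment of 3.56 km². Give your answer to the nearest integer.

18

z = ln(63/39) / ln(436/68.3) = 0.4796 / 1.8537 = 0.2587
c = 39 / 68.3^0.2587 = 39 / 2.982 = 13.08
S₃ = 13.08 × 3.56^0.2587 = 13.08 × 1.389 ≈ 18.16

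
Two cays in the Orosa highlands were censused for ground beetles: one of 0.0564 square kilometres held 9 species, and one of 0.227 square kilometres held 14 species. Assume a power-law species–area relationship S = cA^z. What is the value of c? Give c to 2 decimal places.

22.41

z = ln(S₂/S₁) / ln(A₂/A₁) = ln(14/9) / ln(0.227/0.0564) = 0.4418 / 1.3925 = 0.3173
c = S₁ / A₁^z = 9 / 0.0564^0.3173 = 9 / 0.4016 = 22.41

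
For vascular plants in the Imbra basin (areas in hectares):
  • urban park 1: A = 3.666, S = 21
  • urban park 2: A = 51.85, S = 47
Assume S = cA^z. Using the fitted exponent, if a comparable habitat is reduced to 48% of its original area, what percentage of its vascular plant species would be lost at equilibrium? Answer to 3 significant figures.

20.0%

z = ln(47/21) / ln(51.85/3.666) = 0.8056 / 2.6493 = 0.3041
S_new/S_old = (A_new/A_old)^z = 0.48^0.3041 = exp(0.3041 × -0.7340) = 0.8
Fraction lost = 1 − 0.8 = 0.2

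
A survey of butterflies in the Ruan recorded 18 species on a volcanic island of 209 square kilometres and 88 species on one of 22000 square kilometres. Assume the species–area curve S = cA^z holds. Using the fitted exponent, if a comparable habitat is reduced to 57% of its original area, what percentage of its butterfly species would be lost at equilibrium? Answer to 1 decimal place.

z = ln(88/18) / ln(22000/209) = 1.5870 / 4.6565 = 0.3408
S_new/S_old = (A_new/A_old)^z = 0.57^0.3408 = exp(0.3408 × -0.5621) = 0.8257
Fraction lost = 1 − 0.8257 = 0.1743

17.4%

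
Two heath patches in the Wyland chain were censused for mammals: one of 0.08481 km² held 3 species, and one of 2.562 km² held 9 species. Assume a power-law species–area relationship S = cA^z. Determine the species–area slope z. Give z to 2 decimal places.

Taking logs: ln S = ln c + z ln A, so z = (ln S₂ − ln S₁)/(ln A₂ − ln A₁).
z = ln(9/3) / ln(2.562/0.08481) = ln(3) / ln(30.21) = 1.0986 / 3.4081 = 0.3224

0.32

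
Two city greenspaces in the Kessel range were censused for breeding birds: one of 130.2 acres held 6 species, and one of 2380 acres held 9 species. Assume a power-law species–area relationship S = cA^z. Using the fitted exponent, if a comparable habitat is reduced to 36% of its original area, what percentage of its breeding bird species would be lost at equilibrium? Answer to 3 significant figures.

13.3%

z = ln(9/6) / ln(2380/130.2) = 0.4055 / 2.9058 = 0.1395
S_new/S_old = (A_new/A_old)^z = 0.36^0.1395 = exp(0.1395 × -1.0217) = 0.8671
Fraction lost = 1 − 0.8671 = 0.1329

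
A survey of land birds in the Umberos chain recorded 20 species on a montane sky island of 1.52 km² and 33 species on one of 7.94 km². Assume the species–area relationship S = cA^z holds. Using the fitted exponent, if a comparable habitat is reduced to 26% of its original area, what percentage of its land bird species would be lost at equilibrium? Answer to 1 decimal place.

z = ln(33/20) / ln(7.94/1.52) = 0.5008 / 1.6532 = 0.3029
S_new/S_old = (A_new/A_old)^z = 0.26^0.3029 = exp(0.3029 × -1.3471) = 0.6649
Fraction lost = 1 − 0.6649 = 0.3351

33.5%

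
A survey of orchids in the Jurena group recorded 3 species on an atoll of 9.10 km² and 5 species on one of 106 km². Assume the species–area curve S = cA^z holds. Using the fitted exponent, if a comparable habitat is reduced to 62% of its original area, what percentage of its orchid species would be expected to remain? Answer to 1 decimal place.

z = ln(5/3) / ln(106/9.1) = 0.5108 / 2.4552 = 0.2081
S_new/S_old = (A_new/A_old)^z = 0.62^0.2081 = exp(0.2081 × -0.4780) = 0.9053

90.5%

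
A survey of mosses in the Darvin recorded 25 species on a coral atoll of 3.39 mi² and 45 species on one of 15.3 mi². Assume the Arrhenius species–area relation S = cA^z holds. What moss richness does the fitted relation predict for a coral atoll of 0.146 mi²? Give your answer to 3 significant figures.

z = ln(45/25) / ln(15.3/3.39) = 0.5878 / 1.5070 = 0.3900
c = 25 / 3.39^0.3900 = 25 / 1.61 = 15.53
S₃ = 15.53 × 0.146^0.3900 = 15.53 × 0.4721 ≈ 7.332

7.33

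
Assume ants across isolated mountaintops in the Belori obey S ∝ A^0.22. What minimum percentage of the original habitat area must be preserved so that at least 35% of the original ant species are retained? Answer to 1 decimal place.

0.8%

Need (A_new/A_old)^0.22 = 0.35, so A_new/A_old = 0.35^(1/0.22) = 0.35^4.545
ln(A_new/A_old) = ln 0.35 / 0.22 = -1.0498 / 0.22 = -4.7719
A_new/A_old = e^-4.7719 ≈ 0.008464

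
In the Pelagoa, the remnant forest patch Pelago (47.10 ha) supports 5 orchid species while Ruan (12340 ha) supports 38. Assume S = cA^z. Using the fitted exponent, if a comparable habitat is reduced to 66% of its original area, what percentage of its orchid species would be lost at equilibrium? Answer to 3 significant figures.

14.0%

z = ln(38/5) / ln(12340/47.1) = 2.0281 / 5.5683 = 0.3642
S_new/S_old = (A_new/A_old)^z = 0.66^0.3642 = exp(0.3642 × -0.4155) = 0.8596
Fraction lost = 1 − 0.8596 = 0.1404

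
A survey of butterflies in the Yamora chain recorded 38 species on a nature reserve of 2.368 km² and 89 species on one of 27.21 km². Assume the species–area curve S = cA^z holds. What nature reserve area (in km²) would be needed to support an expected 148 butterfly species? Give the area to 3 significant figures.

117 km²

z = ln(89/38) / ln(27.21/2.368) = 0.8511 / 2.4415 = 0.3486
c = 38 / 2.368^0.3486 = 38 / 1.351 = 28.14
A = (148/28.14)^(1/0.3486) ⇒ ln A = ln(5.26)/0.3486 = 4.7626
A = e^4.7626 ≈ 117.1 km²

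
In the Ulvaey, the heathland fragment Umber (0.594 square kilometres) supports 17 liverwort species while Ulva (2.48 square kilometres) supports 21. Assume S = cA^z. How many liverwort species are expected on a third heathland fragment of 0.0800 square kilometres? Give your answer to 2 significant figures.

z = ln(21/17) / ln(2.48/0.594) = 0.2113 / 1.4291 = 0.1479
c = 17 / 0.594^0.1479 = 17 / 0.9259 = 18.36
S₃ = 18.36 × 0.08^0.1479 = 18.36 × 0.6884 ≈ 12.64

13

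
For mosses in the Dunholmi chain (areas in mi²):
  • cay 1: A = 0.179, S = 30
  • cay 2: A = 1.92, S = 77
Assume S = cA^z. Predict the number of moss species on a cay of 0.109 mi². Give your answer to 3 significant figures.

z = ln(77/30) / ln(1.92/0.179) = 0.9426 / 2.3727 = 0.3973
c = 30 / 0.179^0.3973 = 30 / 0.5049 = 59.42
S₃ = 59.42 × 0.109^0.3973 = 59.42 × 0.4146 ≈ 24.63

24.6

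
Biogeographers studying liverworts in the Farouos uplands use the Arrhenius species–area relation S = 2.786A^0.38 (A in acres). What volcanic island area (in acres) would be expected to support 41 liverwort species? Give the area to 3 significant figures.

1180 acres

41 = 2.786 × A^0.38  ⇒  A^0.38 = 41/2.786 = 14.72
ln A = ln(14.72) / 0.38 = 2.6890 / 0.38 = 7.0762
A = e^7.0762 ≈ 1183 acres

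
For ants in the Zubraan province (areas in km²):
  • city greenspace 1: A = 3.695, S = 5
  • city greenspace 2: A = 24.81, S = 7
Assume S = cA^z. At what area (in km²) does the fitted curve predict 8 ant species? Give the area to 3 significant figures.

z = ln(7/5) / ln(24.81/3.695) = 0.3365 / 1.9043 = 0.1767
c = 5 / 3.695^0.1767 = 5 / 1.26 = 3.969
A = (8/3.969)^(1/0.1767) ⇒ ln A = ln(2.016)/0.1767 = 3.9670
A = e^3.9670 ≈ 52.82 km²

52.8 km²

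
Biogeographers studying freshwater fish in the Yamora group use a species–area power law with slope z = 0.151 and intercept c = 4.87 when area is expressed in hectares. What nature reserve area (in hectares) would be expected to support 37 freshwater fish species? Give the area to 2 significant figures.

680000 hectares

37 = 4.87 × A^0.151  ⇒  A^0.151 = 37/4.87 = 7.598
ln A = ln(7.598) / 0.151 = 2.0278 / 0.151 = 13.4293
A = e^13.4293 ≈ 679626 hectares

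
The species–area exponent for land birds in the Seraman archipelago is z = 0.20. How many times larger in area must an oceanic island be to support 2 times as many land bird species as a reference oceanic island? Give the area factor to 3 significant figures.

32.0

(A₂/A₁)^0.2 = 2, so A₂/A₁ = 2^(1/0.2) = 2^5
ln(A₂/A₁) = ln 2 / 0.2 = 0.6931 / 0.2 = 3.4657
A₂/A₁ = e^3.4657 ≈ 32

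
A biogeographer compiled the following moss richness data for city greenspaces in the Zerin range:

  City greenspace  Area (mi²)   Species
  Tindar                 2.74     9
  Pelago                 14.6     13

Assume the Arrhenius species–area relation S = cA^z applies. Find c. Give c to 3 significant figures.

7.21

z = ln(S₂/S₁) / ln(A₂/A₁) = ln(13/9) / ln(14.6/2.74) = 0.3677 / 1.6731 = 0.2198
c = S₁ / A₁^z = 9 / 2.74^0.2198 = 9 / 1.248 = 7.212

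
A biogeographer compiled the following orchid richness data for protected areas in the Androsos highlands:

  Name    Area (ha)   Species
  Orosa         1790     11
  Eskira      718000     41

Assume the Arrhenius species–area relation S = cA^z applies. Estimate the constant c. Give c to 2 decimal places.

2.13

z = ln(S₂/S₁) / ln(A₂/A₁) = ln(41/11) / ln(718000/1790) = 1.3157 / 5.9943 = 0.2195
c = S₁ / A₁^z = 11 / 1790^0.2195 = 11 / 5.176 = 2.125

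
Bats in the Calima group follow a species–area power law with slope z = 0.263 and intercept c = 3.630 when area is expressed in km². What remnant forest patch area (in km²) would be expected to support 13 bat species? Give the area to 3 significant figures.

13 = 3.63 × A^0.263  ⇒  A^0.263 = 13/3.63 = 3.581
ln A = ln(3.581) / 0.263 = 1.2757 / 0.263 = 4.8506
A = e^4.8506 ≈ 127.8 km²

128 km²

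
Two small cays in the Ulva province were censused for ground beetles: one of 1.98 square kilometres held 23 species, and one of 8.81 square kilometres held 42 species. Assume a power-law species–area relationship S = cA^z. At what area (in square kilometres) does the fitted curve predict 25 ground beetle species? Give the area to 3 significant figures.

2.43 square kilometres

z = ln(42/23) / ln(8.81/1.98) = 0.6022 / 1.4928 = 0.4034
c = 23 / 1.98^0.4034 = 23 / 1.317 = 17.46
A = (25/17.46)^(1/0.4034) ⇒ ln A = ln(1.432)/0.4034 = 0.8898
A = e^0.8898 ≈ 2.435 square kilometres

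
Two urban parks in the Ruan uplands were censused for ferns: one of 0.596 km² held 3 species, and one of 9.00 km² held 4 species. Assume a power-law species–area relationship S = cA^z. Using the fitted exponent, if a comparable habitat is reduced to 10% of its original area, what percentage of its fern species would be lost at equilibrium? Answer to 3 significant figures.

z = ln(4/3) / ln(9/0.596) = 0.2877 / 2.7147 = 0.1060
S_new/S_old = (A_new/A_old)^z = 0.1^0.1060 = exp(0.1060 × -2.3026) = 0.7835
Fraction lost = 1 − 0.7835 = 0.2165

21.7%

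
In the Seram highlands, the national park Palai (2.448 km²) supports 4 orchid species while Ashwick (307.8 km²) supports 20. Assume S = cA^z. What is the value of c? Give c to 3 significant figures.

2.97

z = ln(S₂/S₁) / ln(A₂/A₁) = ln(20/4) / ln(307.8/2.448) = 1.6094 / 4.8342 = 0.3329
c = S₁ / A₁^z = 4 / 2.448^0.3329 = 4 / 1.347 = 2.969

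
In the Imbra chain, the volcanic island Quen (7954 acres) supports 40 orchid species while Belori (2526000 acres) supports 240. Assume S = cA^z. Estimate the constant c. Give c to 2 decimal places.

z = ln(S₂/S₁) / ln(A₂/A₁) = ln(240/40) / ln(2526000/7954) = 1.7918 / 5.7607 = 0.3110
c = S₁ / A₁^z = 40 / 7954^0.3110 = 40 / 16.34 = 2.448

2.45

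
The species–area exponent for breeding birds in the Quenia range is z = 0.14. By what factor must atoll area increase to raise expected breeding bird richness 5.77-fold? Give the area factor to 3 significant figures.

274000

(A₂/A₁)^0.14 = 5.77, so A₂/A₁ = 5.77^(1/0.14) = 5.77^7.143
ln(A₂/A₁) = ln 5.77 / 0.14 = 1.7527 / 0.14 = 12.5191
A₂/A₁ = e^12.5191 ≈ 273508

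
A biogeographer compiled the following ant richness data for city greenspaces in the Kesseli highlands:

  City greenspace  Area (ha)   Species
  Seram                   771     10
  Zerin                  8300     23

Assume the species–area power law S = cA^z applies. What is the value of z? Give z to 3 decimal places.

0.351

Taking logs: ln S = ln c + z ln A, so z = (ln S₂ − ln S₁)/(ln A₂ − ln A₁).
z = ln(23/10) / ln(8300/771) = ln(2.3) / ln(10.77) = 0.8329 / 2.3763 = 0.3505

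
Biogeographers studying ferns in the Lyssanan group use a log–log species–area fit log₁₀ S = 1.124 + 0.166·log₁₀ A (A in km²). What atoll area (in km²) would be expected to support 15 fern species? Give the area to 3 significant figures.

2.06 km²

15 = 13.3 × A^0.166  ⇒  A^0.166 = 15/13.3 = 1.127
ln A = ln(1.127) / 0.166 = 0.1199 / 0.166 = 0.7226
A = e^0.7226 ≈ 2.06 km²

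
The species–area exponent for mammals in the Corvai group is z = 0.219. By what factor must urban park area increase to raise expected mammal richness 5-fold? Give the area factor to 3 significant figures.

(A₂/A₁)^0.219 = 5, so A₂/A₁ = 5^(1/0.219) = 5^4.566
ln(A₂/A₁) = ln 5 / 0.219 = 1.6094 / 0.219 = 7.3490
A₂/A₁ = e^7.3490 ≈ 1555

1550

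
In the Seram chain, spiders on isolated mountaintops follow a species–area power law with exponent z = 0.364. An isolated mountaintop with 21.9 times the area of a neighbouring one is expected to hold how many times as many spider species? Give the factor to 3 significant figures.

S₂/S₁ = (A₂/A₁)^z = 21.9^0.364
ln(S₂/S₁) = 0.364 × ln 21.9 = 0.364 × 3.0865 = 1.1235
S₂/S₁ = e^1.1235 ≈ 3.076

3.08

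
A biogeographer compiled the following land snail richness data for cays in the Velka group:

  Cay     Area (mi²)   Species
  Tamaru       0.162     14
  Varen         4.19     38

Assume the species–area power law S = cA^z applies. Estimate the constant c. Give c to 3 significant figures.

24.5

z = ln(S₂/S₁) / ln(A₂/A₁) = ln(38/14) / ln(4.19/0.162) = 0.9985 / 3.2529 = 0.3070
c = S₁ / A₁^z = 14 / 0.162^0.3070 = 14 / 0.5719 = 24.48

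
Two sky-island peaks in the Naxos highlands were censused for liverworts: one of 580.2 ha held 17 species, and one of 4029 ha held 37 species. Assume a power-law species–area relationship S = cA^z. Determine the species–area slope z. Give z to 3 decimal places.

0.401

Taking logs: ln S = ln c + z ln A, so z = (ln S₂ − ln S₁)/(ln A₂ − ln A₁).
z = ln(37/17) / ln(4029/580.2) = ln(2.176) / ln(6.944) = 0.7777 / 1.9379 = 0.4013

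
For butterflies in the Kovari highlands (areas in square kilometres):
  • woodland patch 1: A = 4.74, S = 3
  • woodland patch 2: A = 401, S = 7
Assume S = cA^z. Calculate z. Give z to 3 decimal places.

Taking logs: ln S = ln c + z ln A, so z = (ln S₂ − ln S₁)/(ln A₂ − ln A₁).
z = ln(7/3) / ln(401/4.74) = ln(2.333) / ln(84.6) = 0.8473 / 4.4379 = 0.1909

0.191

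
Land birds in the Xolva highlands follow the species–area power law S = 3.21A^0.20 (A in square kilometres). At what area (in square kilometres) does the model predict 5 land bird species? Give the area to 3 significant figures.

9.17 square kilometres

5 = 3.21 × A^0.2  ⇒  A^0.2 = 5/3.21 = 1.558
ln A = ln(1.558) / 0.2 = 0.4432 / 0.2 = 2.2158
A = e^2.2158 ≈ 9.169 square kilometres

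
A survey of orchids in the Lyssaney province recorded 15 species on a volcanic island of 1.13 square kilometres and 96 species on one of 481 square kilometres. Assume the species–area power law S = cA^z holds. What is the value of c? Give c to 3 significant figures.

14.4

z = ln(S₂/S₁) / ln(A₂/A₁) = ln(96/15) / ln(481/1.13) = 1.8563 / 6.0536 = 0.3066
c = S₁ / A₁^z = 15 / 1.13^0.3066 = 15 / 1.038 = 14.45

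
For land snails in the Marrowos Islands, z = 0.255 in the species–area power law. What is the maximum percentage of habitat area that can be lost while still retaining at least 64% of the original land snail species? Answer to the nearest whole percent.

83%

Need (A_new/A_old)^0.255 = 0.64, so A_new/A_old = 0.64^(1/0.255) = 0.64^3.922
ln(A_new/A_old) = ln 0.64 / 0.255 = -0.4463 / 0.255 = -1.7501
A_new/A_old = e^-1.7501 ≈ 0.1737
Fraction that can be lost = 1 − 0.1737 = 0.8263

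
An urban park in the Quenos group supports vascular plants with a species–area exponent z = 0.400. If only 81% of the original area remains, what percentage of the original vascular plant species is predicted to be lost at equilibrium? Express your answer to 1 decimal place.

8.1%

S_new/S_old = (A_new/A_old)^z = 0.81^0.4
= exp(0.4 × ln 0.81) = exp(0.4 × -0.2107) = exp(-0.0843) ≈ 0.9192
Fraction lost = 1 − 0.9192 = 0.08083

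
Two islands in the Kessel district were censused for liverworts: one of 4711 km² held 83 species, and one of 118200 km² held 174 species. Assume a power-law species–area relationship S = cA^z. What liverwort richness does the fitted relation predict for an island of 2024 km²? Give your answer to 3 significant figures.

z = ln(174/83) / ln(118200/4711) = 0.7402 / 3.2225 = 0.2297
c = 83 / 4711^0.2297 = 83 / 6.978 = 11.89
S₃ = 11.89 × 2024^0.2297 = 11.89 × 5.747 ≈ 68.36

68.4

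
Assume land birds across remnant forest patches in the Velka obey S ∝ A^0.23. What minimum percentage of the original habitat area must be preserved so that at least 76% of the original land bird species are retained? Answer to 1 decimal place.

30.3%

Need (A_new/A_old)^0.23 = 0.76, so A_new/A_old = 0.76^(1/0.23) = 0.76^4.348
ln(A_new/A_old) = ln 0.76 / 0.23 = -0.2744 / 0.23 = -1.1932
A_new/A_old = e^-1.1932 ≈ 0.3032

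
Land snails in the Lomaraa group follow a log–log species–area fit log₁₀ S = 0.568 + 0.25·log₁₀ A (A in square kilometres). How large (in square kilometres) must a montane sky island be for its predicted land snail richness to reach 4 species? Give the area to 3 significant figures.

1.37 square kilometres

4 = 3.698 × A^0.25  ⇒  A^0.25 = 4/3.698 = 1.082
ln A = ln(1.082) / 0.25 = 0.0784 / 0.25 = 0.3137
A = e^0.3137 ≈ 1.368 square kilometres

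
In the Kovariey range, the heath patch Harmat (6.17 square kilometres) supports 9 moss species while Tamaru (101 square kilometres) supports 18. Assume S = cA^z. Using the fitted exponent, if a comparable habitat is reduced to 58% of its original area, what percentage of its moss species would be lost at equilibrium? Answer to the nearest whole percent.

z = ln(18/9) / ln(101/6.17) = 0.6931 / 2.7954 = 0.2480
S_new/S_old = (A_new/A_old)^z = 0.58^0.2480 = exp(0.2480 × -0.5447) = 0.8737
Fraction lost = 1 − 0.8737 = 0.1263

13%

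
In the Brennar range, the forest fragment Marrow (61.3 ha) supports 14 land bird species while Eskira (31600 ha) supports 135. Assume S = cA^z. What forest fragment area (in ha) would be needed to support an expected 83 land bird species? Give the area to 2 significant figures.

8300 ha

z = ln(135/14) / ln(31600/61.3) = 2.2662 / 6.2451 = 0.3629
c = 14 / 61.3^0.3629 = 14 / 4.453 = 3.144
A = (83/3.144)^(1/0.3629) ⇒ ln A = ln(26.4)/0.3629 = 9.0204
A = e^9.0204 ≈ 8270 ha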